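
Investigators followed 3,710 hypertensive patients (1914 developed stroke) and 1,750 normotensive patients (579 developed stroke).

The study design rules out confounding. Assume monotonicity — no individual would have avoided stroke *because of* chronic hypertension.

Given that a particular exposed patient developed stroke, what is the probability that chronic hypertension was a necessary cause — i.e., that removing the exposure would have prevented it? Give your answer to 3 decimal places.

PN ≈ 0.359

p₁ = P(outcome | exposed) = 1914/3710 = 0.5159
p₀ = P(outcome | unexposed) = 579/1750 = 0.33086
Under exogeneity and monotonicity, PN = (p₁ − p₀) / p₁.
PN = (0.5159 − 0.33086) / 0.5159 = 0.18505 / 0.5159 ≈ 0.3587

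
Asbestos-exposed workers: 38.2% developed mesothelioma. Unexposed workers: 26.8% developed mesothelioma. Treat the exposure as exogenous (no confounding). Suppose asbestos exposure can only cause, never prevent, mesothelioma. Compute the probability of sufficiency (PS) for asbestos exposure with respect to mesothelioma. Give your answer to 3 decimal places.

p₁ = 0.382, p₀ = 0.268.
Under exogeneity and monotonicity, PS = (p₁ − p₀) / (1 − p₀).
PS = (0.382 − 0.268) / (1 − 0.268) = 0.114 / 0.732 ≈ 0.1557

PS ≈ 0.156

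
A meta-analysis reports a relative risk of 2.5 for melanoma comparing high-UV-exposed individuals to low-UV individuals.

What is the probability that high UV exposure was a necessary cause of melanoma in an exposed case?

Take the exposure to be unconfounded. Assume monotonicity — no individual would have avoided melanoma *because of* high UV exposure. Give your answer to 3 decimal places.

PN ≈ 0.600

Under exogeneity and monotonicity, PN = (RR − 1) / RR = 1 − 1/RR.
PN = (2.5 − 1) / 2.5 = 1.5 / 2.5 ≈ 0.6000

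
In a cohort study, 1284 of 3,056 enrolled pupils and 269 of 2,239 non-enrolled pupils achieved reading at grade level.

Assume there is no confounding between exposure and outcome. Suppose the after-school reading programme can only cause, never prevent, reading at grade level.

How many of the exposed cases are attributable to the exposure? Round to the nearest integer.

about 917 cases

p₁ = P(outcome | exposed) = 1284/3056 = 0.42016
p₀ = P(outcome | unexposed) = 269/2239 = 0.12014
PN = (p₁ − p₀)/p₁ = (0.42016 − 0.12014) / 0.42016 ≈ 0.71405.
Attributable cases ≈ PN × (exposed cases) = 0.71405 × 1284 ≈ 916.84.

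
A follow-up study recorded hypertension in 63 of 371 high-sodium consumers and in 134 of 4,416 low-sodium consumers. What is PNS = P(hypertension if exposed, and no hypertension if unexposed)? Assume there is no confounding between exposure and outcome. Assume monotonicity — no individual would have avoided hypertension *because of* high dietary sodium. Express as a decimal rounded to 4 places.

p₁ = P(outcome | exposed) = 63/371 = 0.16981
p₀ = P(outcome | unexposed) = 134/4416 = 0.030344
Under exogeneity and monotonicity, PNS = p₁ − p₀.
PNS = 0.16981 − 0.030344 = 0.13947

PNS ≈ 0.1395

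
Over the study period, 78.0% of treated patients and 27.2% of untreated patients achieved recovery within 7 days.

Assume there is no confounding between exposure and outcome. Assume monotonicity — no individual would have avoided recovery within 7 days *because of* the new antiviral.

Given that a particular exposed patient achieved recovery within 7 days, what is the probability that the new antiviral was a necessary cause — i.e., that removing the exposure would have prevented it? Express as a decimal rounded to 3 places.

PN ≈ 0.651

p₁ = 0.78, p₀ = 0.272.
Under exogeneity and monotonicity, PN = (p₁ − p₀) / p₁.
PN = (0.78 − 0.272) / 0.78 = 0.508 / 0.78 ≈ 0.6513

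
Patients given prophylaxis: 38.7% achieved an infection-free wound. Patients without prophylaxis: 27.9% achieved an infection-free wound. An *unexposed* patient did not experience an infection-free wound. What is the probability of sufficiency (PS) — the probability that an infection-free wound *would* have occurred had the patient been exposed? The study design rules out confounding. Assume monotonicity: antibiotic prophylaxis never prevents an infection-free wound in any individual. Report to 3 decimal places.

p₁ = 0.387, p₀ = 0.279.
Under exogeneity and monotonicity, PS = (p₁ − p₀) / (1 − p₀).
PS = (0.387 − 0.279) / (1 − 0.279) = 0.108 / 0.721 ≈ 0.1498

PS ≈ 0.150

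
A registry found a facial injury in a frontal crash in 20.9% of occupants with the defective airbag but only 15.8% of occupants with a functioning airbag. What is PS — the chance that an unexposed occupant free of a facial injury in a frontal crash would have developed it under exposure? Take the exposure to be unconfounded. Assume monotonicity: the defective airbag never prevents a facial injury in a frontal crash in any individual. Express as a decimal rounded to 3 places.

p₁ = 0.209, p₀ = 0.158.
Under exogeneity and monotonicity, PS = (p₁ − p₀) / (1 − p₀).
PS = (0.209 − 0.158) / (1 − 0.158) = 0.051 / 0.842 ≈ 0.0606

PS ≈ 0.061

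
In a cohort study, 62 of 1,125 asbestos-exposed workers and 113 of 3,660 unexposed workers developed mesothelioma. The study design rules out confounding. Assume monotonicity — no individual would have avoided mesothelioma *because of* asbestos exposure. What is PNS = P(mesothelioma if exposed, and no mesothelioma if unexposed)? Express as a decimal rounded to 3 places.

PNS ≈ 0.024

p₁ = P(outcome | exposed) = 62/1125 = 0.055111
p₀ = P(outcome | unexposed) = 113/3660 = 0.030874
Under exogeneity and monotonicity, PNS = p₁ − p₀.
PNS = 0.055111 − 0.030874 = 0.024237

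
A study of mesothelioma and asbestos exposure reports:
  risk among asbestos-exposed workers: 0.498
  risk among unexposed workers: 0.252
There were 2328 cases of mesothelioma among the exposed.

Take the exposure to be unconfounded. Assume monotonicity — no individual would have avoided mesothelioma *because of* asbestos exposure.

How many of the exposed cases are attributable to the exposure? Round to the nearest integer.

Let p₁ = 0.498, p₀ = 0.252.
PN = (p₁ − p₀)/p₁ = (0.498 − 0.252) / 0.498 ≈ 0.49398.
Attributable cases ≈ PN × (exposed cases) = 0.49398 × 2328 ≈ 1149.98.

about 1150 cases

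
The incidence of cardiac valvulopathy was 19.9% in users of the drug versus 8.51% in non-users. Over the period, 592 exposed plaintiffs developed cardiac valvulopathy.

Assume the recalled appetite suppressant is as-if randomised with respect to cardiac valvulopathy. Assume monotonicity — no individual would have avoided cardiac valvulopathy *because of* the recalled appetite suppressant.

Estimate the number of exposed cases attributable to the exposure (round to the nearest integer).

about 339 cases

p₁ = 0.199, p₀ = 0.0851.
PN = (p₁ − p₀)/p₁ = (0.199 − 0.0851) / 0.199 ≈ 0.57236.
Attributable cases ≈ PN × (exposed cases) = 0.57236 × 592 ≈ 338.84.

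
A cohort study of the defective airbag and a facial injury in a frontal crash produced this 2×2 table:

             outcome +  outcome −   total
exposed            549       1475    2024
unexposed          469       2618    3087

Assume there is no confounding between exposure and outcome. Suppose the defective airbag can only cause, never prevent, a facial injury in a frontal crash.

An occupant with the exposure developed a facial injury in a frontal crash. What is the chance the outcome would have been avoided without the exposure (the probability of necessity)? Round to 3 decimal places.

p₁ = P(outcome | exposed) = 549/2024 = 0.27125
p₀ = P(outcome | unexposed) = 469/3087 = 0.15193
Under exogeneity and monotonicity, PN = (p₁ − p₀) / p₁.
PN = (0.27125 − 0.15193) / 0.27125 = 0.11932 / 0.27125 ≈ 0.4399

PN ≈ 0.440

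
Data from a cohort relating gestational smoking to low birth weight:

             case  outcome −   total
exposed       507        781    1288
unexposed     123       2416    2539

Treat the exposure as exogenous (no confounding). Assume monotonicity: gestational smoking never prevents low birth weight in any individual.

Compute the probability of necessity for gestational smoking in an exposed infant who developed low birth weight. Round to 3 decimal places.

p₁ = P(outcome | exposed) = 507/1288 = 0.39363
p₀ = P(outcome | unexposed) = 123/2539 = 0.048444
Under exogeneity and monotonicity, PN = (p₁ − p₀) / p₁.
PN = (0.39363 − 0.048444) / 0.39363 = 0.34519 / 0.39363 ≈ 0.8769

PN ≈ 0.877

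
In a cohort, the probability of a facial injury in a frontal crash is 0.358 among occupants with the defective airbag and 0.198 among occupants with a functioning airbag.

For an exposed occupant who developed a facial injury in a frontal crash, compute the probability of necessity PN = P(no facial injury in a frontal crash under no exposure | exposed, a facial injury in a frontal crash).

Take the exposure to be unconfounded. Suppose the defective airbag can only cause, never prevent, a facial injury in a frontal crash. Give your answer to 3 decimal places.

Let p₁ = 0.358, p₀ = 0.198.
Under exogeneity and monotonicity, PN = (p₁ − p₀) / p₁.
PN = (0.358 − 0.198) / 0.358 = 0.16 / 0.358 ≈ 0.4469

PN ≈ 0.447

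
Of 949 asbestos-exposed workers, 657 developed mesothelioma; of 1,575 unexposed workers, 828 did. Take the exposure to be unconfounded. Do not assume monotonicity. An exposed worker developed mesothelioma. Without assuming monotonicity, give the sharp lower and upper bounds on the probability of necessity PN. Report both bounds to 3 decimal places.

0.241 ≤ PN ≤ 0.685

p₁ = P(outcome | exposed) = 657/949 = 0.69231
p₀ = P(outcome | unexposed) = 828/1575 = 0.52571
Under exogeneity alone the bounds on PN are max{0,(p₁−p₀)/p₁} ≤ PN ≤ min{1,(1−p₀)/p₁}.
  lower = (p₁ − p₀)/p₁ = 0.16659 / 0.69231 ≈ 0.2406
  upper = min{1, (1 − p₀)/p₁} = 0.47429 / 0.69231 ≈ 0.6851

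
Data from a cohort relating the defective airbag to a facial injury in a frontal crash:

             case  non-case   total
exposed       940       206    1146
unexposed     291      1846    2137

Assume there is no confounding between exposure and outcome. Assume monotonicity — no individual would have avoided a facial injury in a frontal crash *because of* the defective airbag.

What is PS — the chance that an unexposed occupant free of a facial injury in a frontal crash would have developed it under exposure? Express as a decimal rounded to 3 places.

p₁ = P(outcome | exposed) = 940/1146 = 0.82024
p₀ = P(outcome | unexposed) = 291/2137 = 0.13617
Under exogeneity and monotonicity, PS = (p₁ − p₀)/(1 − p₀).
PS = (0.82024 − 0.13617) / 0.86383 ≈ 0.7919

PS ≈ 0.792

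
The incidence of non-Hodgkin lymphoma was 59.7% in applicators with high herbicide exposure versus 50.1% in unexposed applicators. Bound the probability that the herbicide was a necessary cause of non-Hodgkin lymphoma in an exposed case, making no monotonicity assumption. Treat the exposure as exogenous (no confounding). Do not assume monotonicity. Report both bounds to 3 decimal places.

0.161 ≤ PN ≤ 0.836

p₁ = 0.597, p₀ = 0.501.
Under exogeneity alone the bounds on PN are max{0,(p₁−p₀)/p₁} ≤ PN ≤ min{1,(1−p₀)/p₁}.
  lower = (p₁ − p₀)/p₁ = 0.096 / 0.597 ≈ 0.1608
  upper = min{1, (1 − p₀)/p₁} = 0.499 / 0.597 ≈ 0.8358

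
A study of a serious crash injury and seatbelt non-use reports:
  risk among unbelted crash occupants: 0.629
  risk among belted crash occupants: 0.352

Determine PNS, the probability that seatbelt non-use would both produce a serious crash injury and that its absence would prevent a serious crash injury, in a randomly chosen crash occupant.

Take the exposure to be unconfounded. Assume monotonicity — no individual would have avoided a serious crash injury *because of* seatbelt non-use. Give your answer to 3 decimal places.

Let p₁ = 0.629, p₀ = 0.352.
Under exogeneity and monotonicity, PNS = p₁ − p₀.
PNS = 0.629 − 0.352 = 0.277

PNS ≈ 0.277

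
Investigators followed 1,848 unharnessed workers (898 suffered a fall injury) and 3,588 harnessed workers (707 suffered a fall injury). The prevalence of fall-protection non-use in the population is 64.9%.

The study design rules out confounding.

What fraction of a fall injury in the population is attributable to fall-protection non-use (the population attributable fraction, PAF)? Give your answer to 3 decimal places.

PAF ≈ 0.488

p₁ = P(outcome | exposed) = 898/1848 = 0.48593
p₀ = P(outcome | unexposed) = 707/3588 = 0.19705
Overall risk P(Y=1) = π·p₁ + (1−π)·p₀ = 0.649×0.48593 + 0.351×0.19705 = 0.38453.
Under exogeneity, PAF = [P(Y=1) − p₀] / P(Y=1).
PAF = (0.38453 − 0.19705) / 0.38453 ≈ 0.4876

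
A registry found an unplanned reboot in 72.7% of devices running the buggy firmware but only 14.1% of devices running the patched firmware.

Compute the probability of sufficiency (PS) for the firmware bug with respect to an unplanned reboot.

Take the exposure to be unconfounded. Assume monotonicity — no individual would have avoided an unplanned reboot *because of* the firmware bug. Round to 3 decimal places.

p₁ = 0.727, p₀ = 0.141.
Under exogeneity and monotonicity, PS = (p₁ − p₀) / (1 − p₀).
PS = (0.727 − 0.141) / (1 − 0.141) = 0.586 / 0.859 ≈ 0.6822

PS ≈ 0.682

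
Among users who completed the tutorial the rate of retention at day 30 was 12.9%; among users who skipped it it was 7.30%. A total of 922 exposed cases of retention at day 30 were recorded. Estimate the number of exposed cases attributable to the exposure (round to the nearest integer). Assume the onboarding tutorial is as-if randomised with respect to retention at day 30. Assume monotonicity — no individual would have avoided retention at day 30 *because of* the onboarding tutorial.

about 400 cases

p₁ = 0.129, p₀ = 0.073.
PN = (p₁ − p₀)/p₁ = (0.129 − 0.073) / 0.129 ≈ 0.43411.
Attributable cases ≈ PN × (exposed cases) = 0.43411 × 922 ≈ 400.25.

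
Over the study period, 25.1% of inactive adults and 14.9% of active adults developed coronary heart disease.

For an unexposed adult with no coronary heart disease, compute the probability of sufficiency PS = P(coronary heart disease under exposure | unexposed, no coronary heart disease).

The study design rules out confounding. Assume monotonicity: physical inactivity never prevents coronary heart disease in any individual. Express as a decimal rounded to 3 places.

PS ≈ 0.120

p₁ = 0.251, p₀ = 0.149.
Under exogeneity and monotonicity, PS = (p₁ − p₀) / (1 − p₀).
PS = (0.251 − 0.149) / (1 − 0.149) = 0.102 / 0.851 ≈ 0.1199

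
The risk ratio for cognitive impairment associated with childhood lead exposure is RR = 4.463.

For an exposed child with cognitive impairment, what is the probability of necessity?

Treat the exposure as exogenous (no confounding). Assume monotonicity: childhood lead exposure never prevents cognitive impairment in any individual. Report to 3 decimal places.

PN ≈ 0.776

Under exogeneity and monotonicity, PN = (RR − 1) / RR = 1 − 1/RR.
PN = (4.463 − 1) / 4.463 = 3.463 / 4.463 ≈ 0.7759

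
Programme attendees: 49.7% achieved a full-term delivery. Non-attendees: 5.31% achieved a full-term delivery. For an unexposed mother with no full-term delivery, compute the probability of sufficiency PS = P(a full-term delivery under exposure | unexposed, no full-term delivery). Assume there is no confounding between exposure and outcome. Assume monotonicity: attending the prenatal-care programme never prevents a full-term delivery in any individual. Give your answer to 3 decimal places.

PS ≈ 0.469

p₁ = 0.497, p₀ = 0.0531.
Under exogeneity and monotonicity, PS = (p₁ − p₀) / (1 − p₀).
PS = (0.497 − 0.0531) / (1 − 0.0531) = 0.4439 / 0.9469 ≈ 0.4688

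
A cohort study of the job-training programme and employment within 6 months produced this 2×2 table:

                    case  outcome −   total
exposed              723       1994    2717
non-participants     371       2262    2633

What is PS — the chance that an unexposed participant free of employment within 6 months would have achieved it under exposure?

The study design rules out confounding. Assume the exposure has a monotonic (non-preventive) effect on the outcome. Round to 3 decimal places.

p₁ = P(outcome | exposed) = 723/2717 = 0.2661
p₀ = P(outcome | unexposed) = 371/2633 = 0.1409
Under exogeneity and monotonicity, PS = (p₁ − p₀)/(1 − p₀).
PS = (0.2661 − 0.1409) / 0.8591 ≈ 0.1457

PS ≈ 0.146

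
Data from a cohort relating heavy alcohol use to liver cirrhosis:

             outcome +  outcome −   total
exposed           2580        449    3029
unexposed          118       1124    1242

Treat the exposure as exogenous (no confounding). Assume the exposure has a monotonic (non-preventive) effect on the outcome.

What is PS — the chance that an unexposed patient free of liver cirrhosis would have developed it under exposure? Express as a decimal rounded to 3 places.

p₁ = P(outcome | exposed) = 2580/3029 = 0.85177
p₀ = P(outcome | unexposed) = 118/1242 = 0.095008
Under exogeneity and monotonicity, PS = (p₁ − p₀)/(1 − p₀).
PS = (0.85177 − 0.095008) / 0.90499 ≈ 0.8362

PS ≈ 0.836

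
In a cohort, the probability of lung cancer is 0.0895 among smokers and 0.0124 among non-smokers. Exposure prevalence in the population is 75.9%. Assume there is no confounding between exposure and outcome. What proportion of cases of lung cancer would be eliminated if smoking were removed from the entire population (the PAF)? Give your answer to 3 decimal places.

PAF ≈ 0.825

Let p₁ = 0.0895, p₀ = 0.0124.
Overall risk P(Y=1) = π·p₁ + (1−π)·p₀ = 0.759×0.0895 + 0.241×0.0124 = 0.070919.
Under exogeneity, PAF = [P(Y=1) − p₀] / P(Y=1).
PAF = (0.070919 − 0.0124) / 0.070919 ≈ 0.8252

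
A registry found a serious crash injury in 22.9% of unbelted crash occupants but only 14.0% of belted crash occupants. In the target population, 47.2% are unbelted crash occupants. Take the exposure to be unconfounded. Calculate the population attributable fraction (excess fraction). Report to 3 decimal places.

PAF ≈ 0.231

p₁ = 0.229, p₀ = 0.14.
Overall risk P(Y=1) = π·p₁ + (1−π)·p₀ = 0.472×0.229 + 0.528×0.14 = 0.18201.
Under exogeneity, PAF = [P(Y=1) − p₀] / P(Y=1).
PAF = (0.18201 − 0.14) / 0.18201 ≈ 0.2308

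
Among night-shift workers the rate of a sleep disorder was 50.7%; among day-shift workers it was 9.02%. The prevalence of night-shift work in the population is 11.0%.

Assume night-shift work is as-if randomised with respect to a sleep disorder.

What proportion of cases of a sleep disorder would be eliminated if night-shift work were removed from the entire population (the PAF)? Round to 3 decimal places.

p₁ = 0.507, p₀ = 0.0902.
Overall risk P(Y=1) = π·p₁ + (1−π)·p₀ = 0.11×0.507 + 0.89×0.0902 = 0.13605.
Under exogeneity, PAF = [P(Y=1) − p₀] / P(Y=1).
PAF = (0.13605 − 0.0902) / 0.13605 ≈ 0.3370

PAF ≈ 0.337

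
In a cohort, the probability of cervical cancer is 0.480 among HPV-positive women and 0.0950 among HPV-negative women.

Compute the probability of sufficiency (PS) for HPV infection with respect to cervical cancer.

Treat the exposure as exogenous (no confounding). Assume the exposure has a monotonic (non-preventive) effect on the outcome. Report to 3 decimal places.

PS ≈ 0.425

Let p₁ = 0.48, p₀ = 0.095.
Under exogeneity and monotonicity, PS = (p₁ − p₀) / (1 − p₀).
PS = (0.48 − 0.095) / (1 − 0.095) = 0.385 / 0.905 ≈ 0.4254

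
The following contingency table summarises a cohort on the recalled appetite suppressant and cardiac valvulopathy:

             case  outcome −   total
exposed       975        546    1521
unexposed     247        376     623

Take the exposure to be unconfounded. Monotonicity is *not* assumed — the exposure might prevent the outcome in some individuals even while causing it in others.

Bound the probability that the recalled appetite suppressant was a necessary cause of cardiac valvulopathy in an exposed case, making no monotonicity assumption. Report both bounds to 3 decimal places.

0.382 ≤ PN ≤ 0.942

p₁ = P(outcome | exposed) = 975/1521 = 0.64103
p₀ = P(outcome | unexposed) = 247/623 = 0.39647
Under exogeneity alone the bounds on PN are max{0,(p₁−p₀)/p₁} ≤ PN ≤ min{1,(1−p₀)/p₁}.
  lower = (p₁ − p₀)/p₁ = 0.24456 / 0.64103 ≈ 0.3815
  upper = min{1, (1 − p₀)/p₁} = 0.60353 / 0.64103 ≈ 0.9415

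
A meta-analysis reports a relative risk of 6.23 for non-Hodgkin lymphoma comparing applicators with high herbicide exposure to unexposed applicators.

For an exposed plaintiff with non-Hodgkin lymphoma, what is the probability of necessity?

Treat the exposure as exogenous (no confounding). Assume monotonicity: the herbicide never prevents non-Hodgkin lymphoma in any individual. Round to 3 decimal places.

PN ≈ 0.839

Under exogeneity and monotonicity, PN = (RR − 1) / RR = 1 − 1/RR.
PN = (6.23 − 1) / 6.23 = 5.23 / 6.23 ≈ 0.8395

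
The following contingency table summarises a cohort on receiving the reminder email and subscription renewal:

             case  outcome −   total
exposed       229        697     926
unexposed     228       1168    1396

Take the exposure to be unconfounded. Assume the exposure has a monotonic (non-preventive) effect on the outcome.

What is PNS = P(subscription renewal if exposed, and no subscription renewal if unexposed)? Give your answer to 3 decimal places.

p₁ = P(outcome | exposed) = 229/926 = 0.2473
p₀ = P(outcome | unexposed) = 228/1396 = 0.16332
Under exogeneity and monotonicity, PNS = p₁ − p₀.
PNS = 0.2473 − 0.16332 = 0.083976

PNS ≈ 0.084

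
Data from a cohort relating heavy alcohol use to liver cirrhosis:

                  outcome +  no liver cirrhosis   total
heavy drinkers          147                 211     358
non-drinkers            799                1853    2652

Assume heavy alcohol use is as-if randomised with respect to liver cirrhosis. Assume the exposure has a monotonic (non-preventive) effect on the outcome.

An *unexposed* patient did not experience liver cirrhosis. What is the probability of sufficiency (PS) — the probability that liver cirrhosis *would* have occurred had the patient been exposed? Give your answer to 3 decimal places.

PS ≈ 0.156

p₁ = P(outcome | exposed) = 147/358 = 0.41061
p₀ = P(outcome | unexposed) = 799/2652 = 0.30128
Under exogeneity and monotonicity, PS = (p₁ − p₀)/(1 − p₀).
PS = (0.41061 − 0.30128) / 0.69872 ≈ 0.1565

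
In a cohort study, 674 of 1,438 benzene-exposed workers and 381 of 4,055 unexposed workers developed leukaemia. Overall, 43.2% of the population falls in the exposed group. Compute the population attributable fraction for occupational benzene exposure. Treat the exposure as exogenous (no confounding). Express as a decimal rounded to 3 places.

PAF ≈ 0.633

p₁ = P(outcome | exposed) = 674/1438 = 0.46871
p₀ = P(outcome | unexposed) = 381/4055 = 0.093958
Overall risk P(Y=1) = π·p₁ + (1−π)·p₀ = 0.432×0.46871 + 0.568×0.093958 = 0.25585.
Under exogeneity, PAF = [P(Y=1) − p₀] / P(Y=1).
PAF = (0.25585 − 0.093958) / 0.25585 ≈ 0.6328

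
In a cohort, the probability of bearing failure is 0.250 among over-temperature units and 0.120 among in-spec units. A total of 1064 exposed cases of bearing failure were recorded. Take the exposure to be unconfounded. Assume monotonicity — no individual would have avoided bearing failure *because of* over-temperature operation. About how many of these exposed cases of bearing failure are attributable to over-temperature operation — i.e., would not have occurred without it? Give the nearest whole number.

Let p₁ = 0.25, p₀ = 0.12.
PN = (p₁ − p₀)/p₁ = (0.25 − 0.12) / 0.25 ≈ 0.52000.
Attributable cases ≈ PN × (exposed cases) = 0.52000 × 1064 ≈ 553.28.

about 553 cases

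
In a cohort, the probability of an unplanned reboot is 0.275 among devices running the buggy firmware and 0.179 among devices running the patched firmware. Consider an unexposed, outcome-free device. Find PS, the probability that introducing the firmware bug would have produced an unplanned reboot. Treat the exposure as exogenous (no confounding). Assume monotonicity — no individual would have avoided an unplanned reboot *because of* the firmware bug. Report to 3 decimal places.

Let p₁ = 0.275, p₀ = 0.179.
Under exogeneity and monotonicity, PS = (p₁ − p₀) / (1 − p₀).
PS = (0.275 − 0.179) / (1 − 0.179) = 0.096 / 0.821 ≈ 0.1169

PS ≈ 0.117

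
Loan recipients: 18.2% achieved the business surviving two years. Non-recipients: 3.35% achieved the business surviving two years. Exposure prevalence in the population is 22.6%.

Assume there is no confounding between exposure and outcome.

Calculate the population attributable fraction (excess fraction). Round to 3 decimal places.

p₁ = 0.182, p₀ = 0.0335.
Overall risk P(Y=1) = π·p₁ + (1−π)·p₀ = 0.226×0.182 + 0.774×0.0335 = 0.067061.
Under exogeneity, PAF = [P(Y=1) − p₀] / P(Y=1).
PAF = (0.067061 − 0.0335) / 0.067061 ≈ 0.5005

PAF ≈ 0.500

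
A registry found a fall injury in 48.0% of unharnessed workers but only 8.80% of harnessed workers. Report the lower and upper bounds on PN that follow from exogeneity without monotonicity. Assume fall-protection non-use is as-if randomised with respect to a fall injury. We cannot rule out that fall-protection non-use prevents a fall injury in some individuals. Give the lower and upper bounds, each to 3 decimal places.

p₁ = 0.48, p₀ = 0.088.
Under exogeneity alone the bounds on PN are max{0,(p₁−p₀)/p₁} ≤ PN ≤ min{1,(1−p₀)/p₁}.
  lower = (p₁ − p₀)/p₁ = 0.392 / 0.48 ≈ 0.8167
  upper = min{1, (1 − p₀)/p₁} = 0.912 / 0.48 ≈ 1.9000 → capped at 1

0.817 ≤ PN ≤ 1.000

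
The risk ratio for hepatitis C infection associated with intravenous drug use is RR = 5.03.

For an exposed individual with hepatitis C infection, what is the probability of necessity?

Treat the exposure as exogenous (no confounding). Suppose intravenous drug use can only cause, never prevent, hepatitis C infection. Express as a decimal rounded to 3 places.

Under exogeneity and monotonicity, PN = (RR − 1) / RR = 1 − 1/RR.
PN = (5.03 − 1) / 5.03 = 4.03 / 5.03 ≈ 0.8012

PN ≈ 0.801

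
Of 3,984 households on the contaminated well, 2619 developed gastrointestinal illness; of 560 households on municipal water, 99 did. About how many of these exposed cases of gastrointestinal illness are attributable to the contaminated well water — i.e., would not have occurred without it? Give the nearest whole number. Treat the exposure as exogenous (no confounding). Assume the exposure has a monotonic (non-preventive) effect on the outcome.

p₁ = P(outcome | exposed) = 2619/3984 = 0.65738
p₀ = P(outcome | unexposed) = 99/560 = 0.17679
PN = (p₁ − p₀)/p₁ = (0.65738 − 0.17679) / 0.65738 ≈ 0.73108.
Attributable cases ≈ PN × (exposed cases) = 0.73108 × 2619 ≈ 1914.69.

about 1915 cases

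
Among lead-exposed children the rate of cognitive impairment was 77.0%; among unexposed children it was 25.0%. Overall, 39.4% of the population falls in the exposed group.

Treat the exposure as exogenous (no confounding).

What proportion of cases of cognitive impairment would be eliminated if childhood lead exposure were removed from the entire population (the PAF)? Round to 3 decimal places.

PAF ≈ 0.450

p₁ = 0.77, p₀ = 0.25.
Overall risk P(Y=1) = π·p₁ + (1−π)·p₀ = 0.394×0.77 + 0.606×0.25 = 0.45488.
Under exogeneity, PAF = [P(Y=1) − p₀] / P(Y=1).
PAF = (0.45488 − 0.25) / 0.45488 ≈ 0.4504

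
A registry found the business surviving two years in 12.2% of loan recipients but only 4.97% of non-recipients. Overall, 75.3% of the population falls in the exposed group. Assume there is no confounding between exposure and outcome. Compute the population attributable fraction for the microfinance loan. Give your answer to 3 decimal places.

p₁ = 0.122, p₀ = 0.0497.
Overall risk P(Y=1) = π·p₁ + (1−π)·p₀ = 0.753×0.122 + 0.247×0.0497 = 0.10414.
Under exogeneity, PAF = [P(Y=1) − p₀] / P(Y=1).
PAF = (0.10414 − 0.0497) / 0.10414 ≈ 0.5228

PAF ≈ 0.523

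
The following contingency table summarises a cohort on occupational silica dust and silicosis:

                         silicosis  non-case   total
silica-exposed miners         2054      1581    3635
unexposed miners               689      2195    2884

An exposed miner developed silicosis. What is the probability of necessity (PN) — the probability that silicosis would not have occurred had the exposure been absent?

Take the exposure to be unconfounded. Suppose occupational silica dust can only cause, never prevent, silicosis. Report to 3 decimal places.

PN ≈ 0.577

p₁ = P(outcome | exposed) = 2054/3635 = 0.56506
p₀ = P(outcome | unexposed) = 689/2884 = 0.2389
Under exogeneity and monotonicity, PN = (p₁ − p₀) / p₁.
PN = (0.56506 − 0.2389) / 0.56506 = 0.32616 / 0.56506 ≈ 0.5772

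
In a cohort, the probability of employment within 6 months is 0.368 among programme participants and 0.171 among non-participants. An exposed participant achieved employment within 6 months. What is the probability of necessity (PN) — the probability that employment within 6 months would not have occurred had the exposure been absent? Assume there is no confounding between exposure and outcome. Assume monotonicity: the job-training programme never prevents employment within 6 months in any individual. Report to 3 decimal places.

Let p₁ = 0.368, p₀ = 0.171.
Under exogeneity and monotonicity, PN = (p₁ − p₀) / p₁.
PN = (0.368 − 0.171) / 0.368 = 0.197 / 0.368 ≈ 0.5353

PN ≈ 0.535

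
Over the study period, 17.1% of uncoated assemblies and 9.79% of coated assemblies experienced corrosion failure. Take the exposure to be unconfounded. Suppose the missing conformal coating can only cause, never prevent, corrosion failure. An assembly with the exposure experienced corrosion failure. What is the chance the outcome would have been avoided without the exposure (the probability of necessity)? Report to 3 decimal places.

PN ≈ 0.427

p₁ = 0.171, p₀ = 0.0979.
Under exogeneity and monotonicity, PN = (p₁ − p₀) / p₁.
PN = (0.171 − 0.0979) / 0.171 = 0.0731 / 0.171 ≈ 0.4275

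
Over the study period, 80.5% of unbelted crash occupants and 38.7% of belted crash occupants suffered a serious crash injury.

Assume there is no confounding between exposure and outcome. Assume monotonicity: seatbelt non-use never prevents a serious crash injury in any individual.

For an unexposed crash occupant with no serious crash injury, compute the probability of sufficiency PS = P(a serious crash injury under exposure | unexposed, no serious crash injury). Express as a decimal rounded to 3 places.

PS ≈ 0.682

p₁ = 0.805, p₀ = 0.387.
Under exogeneity and monotonicity, PS = (p₁ − p₀) / (1 − p₀).
PS = (0.805 − 0.387) / (1 − 0.387) = 0.418 / 0.613 ≈ 0.6819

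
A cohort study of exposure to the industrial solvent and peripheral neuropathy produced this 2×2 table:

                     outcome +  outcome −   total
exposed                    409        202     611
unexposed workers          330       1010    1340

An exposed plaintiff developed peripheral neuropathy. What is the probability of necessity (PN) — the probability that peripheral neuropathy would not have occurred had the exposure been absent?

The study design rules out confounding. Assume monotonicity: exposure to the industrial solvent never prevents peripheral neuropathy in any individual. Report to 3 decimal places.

p₁ = P(outcome | exposed) = 409/611 = 0.66939
p₀ = P(outcome | unexposed) = 330/1340 = 0.24627
Under exogeneity and monotonicity, PN = (p₁ − p₀)/p₁.
PN = (0.66939 − 0.24627) / 0.66939 ≈ 0.6321

PN ≈ 0.632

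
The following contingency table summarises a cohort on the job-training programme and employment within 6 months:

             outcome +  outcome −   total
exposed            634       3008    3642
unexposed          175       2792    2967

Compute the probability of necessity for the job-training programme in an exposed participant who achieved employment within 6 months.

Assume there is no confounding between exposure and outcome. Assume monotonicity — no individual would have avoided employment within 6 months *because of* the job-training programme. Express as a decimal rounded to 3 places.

PN ≈ 0.661

p₁ = P(outcome | exposed) = 634/3642 = 0.17408
p₀ = P(outcome | unexposed) = 175/2967 = 0.058982
Under exogeneity and monotonicity, PN = (p₁ − p₀)/p₁.
PN = (0.17408 − 0.058982) / 0.17408 ≈ 0.6612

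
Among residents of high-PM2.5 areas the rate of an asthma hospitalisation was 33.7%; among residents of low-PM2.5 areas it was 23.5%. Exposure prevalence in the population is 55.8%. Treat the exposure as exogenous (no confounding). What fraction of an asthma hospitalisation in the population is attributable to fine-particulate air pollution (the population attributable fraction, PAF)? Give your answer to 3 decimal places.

p₁ = 0.337, p₀ = 0.235.
Overall risk P(Y=1) = π·p₁ + (1−π)·p₀ = 0.558×0.337 + 0.442×0.235 = 0.29192.
Under exogeneity, PAF = [P(Y=1) − p₀] / P(Y=1).
PAF = (0.29192 − 0.235) / 0.29192 ≈ 0.1950

PAF ≈ 0.195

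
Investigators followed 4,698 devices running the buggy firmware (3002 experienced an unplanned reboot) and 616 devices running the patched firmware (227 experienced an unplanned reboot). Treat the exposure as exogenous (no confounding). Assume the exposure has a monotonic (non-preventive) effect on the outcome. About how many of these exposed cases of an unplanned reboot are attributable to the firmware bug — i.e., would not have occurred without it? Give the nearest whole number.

p₁ = P(outcome | exposed) = 3002/4698 = 0.639
p₀ = P(outcome | unexposed) = 227/616 = 0.36851
PN = (p₁ − p₀)/p₁ = (0.639 − 0.36851) / 0.639 ≈ 0.42330.
Attributable cases ≈ PN × (exposed cases) = 0.42330 × 3002 ≈ 1270.76.

about 1271 cases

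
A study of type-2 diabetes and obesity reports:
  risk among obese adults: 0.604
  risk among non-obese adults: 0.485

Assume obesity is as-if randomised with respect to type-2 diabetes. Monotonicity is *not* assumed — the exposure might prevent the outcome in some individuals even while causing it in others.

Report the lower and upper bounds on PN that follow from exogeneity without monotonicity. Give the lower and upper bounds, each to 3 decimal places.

0.197 ≤ PN ≤ 0.853

Let p₁ = 0.604, p₀ = 0.485.
Under exogeneity alone the bounds on PN are max{0,(p₁−p₀)/p₁} ≤ PN ≤ min{1,(1−p₀)/p₁}.
  lower = (p₁ − p₀)/p₁ = 0.119 / 0.604 ≈ 0.1970
  upper = min{1, (1 − p₀)/p₁} = 0.515 / 0.604 ≈ 0.8526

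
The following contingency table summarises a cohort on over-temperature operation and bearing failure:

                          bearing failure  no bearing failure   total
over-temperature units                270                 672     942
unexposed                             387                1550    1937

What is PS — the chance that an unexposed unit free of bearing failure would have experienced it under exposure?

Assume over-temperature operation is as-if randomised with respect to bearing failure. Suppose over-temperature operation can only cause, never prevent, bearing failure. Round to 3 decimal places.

PS ≈ 0.109

p₁ = P(outcome | exposed) = 270/942 = 0.28662
p₀ = P(outcome | unexposed) = 387/1937 = 0.19979
Under exogeneity and monotonicity, PS = (p₁ − p₀)/(1 − p₀).
PS = (0.28662 − 0.19979) / 0.80021 ≈ 0.1085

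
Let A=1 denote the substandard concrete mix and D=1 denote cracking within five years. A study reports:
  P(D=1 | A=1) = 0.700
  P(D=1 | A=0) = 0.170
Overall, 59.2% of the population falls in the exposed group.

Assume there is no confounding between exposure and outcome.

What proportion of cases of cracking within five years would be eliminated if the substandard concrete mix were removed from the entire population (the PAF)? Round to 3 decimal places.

Let p₁ = 0.7, p₀ = 0.17.
Overall risk P(Y=1) = π·p₁ + (1−π)·p₀ = 0.592×0.7 + 0.408×0.17 = 0.48376.
Under exogeneity, PAF = [P(Y=1) − p₀] / P(Y=1).
PAF = (0.48376 − 0.17) / 0.48376 ≈ 0.6486

PAF ≈ 0.649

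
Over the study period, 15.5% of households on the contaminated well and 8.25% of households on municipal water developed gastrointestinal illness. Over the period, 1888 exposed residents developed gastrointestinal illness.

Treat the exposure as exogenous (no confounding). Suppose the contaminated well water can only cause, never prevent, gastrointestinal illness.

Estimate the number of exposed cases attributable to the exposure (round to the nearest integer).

p₁ = 0.155, p₀ = 0.0825.
PN = (p₁ − p₀)/p₁ = (0.155 − 0.0825) / 0.155 ≈ 0.46774.
Attributable cases ≈ PN × (exposed cases) = 0.46774 × 1888 ≈ 883.10.

about 883 cases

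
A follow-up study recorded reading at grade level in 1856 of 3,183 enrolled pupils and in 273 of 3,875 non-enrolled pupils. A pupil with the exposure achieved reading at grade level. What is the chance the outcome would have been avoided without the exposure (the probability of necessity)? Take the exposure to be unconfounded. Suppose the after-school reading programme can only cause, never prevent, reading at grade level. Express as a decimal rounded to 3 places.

p₁ = P(outcome | exposed) = 1856/3183 = 0.5831
p₀ = P(outcome | unexposed) = 273/3875 = 0.070452
Under exogeneity and monotonicity, PN = (p₁ − p₀) / p₁.
PN = (0.5831 − 0.070452) / 0.5831 = 0.51265 / 0.5831 ≈ 0.8792

PN ≈ 0.879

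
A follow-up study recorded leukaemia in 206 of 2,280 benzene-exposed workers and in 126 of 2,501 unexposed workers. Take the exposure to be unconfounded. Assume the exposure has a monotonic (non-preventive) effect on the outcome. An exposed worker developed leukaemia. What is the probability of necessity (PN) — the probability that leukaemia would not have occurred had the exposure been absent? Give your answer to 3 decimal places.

p₁ = P(outcome | exposed) = 206/2280 = 0.090351
p₀ = P(outcome | unexposed) = 126/2501 = 0.05038
Under exogeneity and monotonicity, PN = (p₁ − p₀) / p₁.
PN = (0.090351 − 0.05038) / 0.090351 = 0.039971 / 0.090351 ≈ 0.4424

PN ≈ 0.442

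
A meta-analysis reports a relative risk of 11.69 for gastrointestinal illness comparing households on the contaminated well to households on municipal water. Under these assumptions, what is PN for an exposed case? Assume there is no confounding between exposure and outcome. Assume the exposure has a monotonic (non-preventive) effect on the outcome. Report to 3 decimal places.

PN ≈ 0.914

Under exogeneity and monotonicity, PN = (RR − 1) / RR = 1 − 1/RR.
PN = (11.69 − 1) / 11.69 = 10.69 / 11.69 ≈ 0.9145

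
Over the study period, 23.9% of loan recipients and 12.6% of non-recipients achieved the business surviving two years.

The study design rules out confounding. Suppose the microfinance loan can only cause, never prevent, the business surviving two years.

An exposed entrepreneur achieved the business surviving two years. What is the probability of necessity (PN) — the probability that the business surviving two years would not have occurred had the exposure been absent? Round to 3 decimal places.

PN ≈ 0.473

p₁ = 0.239, p₀ = 0.126.
Under exogeneity and monotonicity, PN = (p₁ − p₀) / p₁.
PN = (0.239 − 0.126) / 0.239 = 0.113 / 0.239 ≈ 0.4728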